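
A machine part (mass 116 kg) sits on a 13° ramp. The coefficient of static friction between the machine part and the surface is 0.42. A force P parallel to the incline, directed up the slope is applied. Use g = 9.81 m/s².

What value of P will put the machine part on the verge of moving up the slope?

At impending motion up the slope, friction acts down-slope at its limit: f = μ_s N.
P is parallel to the surface, so N = m g cos θ = 1110 N.
Along the incline: P = m g sin θ + μ_s N = 256 + 0.42×1110 = 722 N.

P ≈ 722 N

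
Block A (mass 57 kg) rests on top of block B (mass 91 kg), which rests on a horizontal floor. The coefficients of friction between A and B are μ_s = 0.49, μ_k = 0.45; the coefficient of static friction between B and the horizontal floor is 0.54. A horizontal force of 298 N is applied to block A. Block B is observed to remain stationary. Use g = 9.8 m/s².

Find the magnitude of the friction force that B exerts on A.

Between the blocks, N₁ = m_A g = 558.6 N.
So the A–B interface can sustain at most μ_s N₁ = 273.7 N of static friction.
P = 298 N exceeds that limit, so A slips over B and the interface friction becomes kinetic: f₁ = μ_k N₁ = 0.45×558.6 = 251 N.
By Newton's third law B feels 251 N forward from A. With B stationary, the floor's static friction on B balances it: f₂ = 251 N (well within μ_s(m_A+m_B)g = 783.2 N).

f ≈ 251 N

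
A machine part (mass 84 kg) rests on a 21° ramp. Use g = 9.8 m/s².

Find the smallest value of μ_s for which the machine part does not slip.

At the slip threshold m g sin θ = μ_s m g cos θ, so μ_s,min = tan θ.
μ_s,min = tan 21° = 0.384.

μ_s,min ≈ 0.384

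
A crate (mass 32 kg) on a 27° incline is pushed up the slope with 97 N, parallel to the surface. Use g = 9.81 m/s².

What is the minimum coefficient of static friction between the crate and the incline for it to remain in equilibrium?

μ_s,min ≈ 0.163

N = m g cos θ = 279.7 N.
Friction must make up the shortfall along the incline: f = m g sin θ − P = 142.5 − 97 = 45.52 N.
At the threshold f = μ_s N, so μ_s,min = 45.52/279.7 = 0.163.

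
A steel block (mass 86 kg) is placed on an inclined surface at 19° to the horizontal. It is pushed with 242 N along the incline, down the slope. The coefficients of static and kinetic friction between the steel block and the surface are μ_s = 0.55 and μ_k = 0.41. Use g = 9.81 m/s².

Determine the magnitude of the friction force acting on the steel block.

f ≈ 327 N (up the incline)

Perpendicular to the surface, N = m g cos θ = 86·9.81·cos 19° = 797.7 N.
The friction needed for equilibrium is m g sin θ + P = 274.7 + 242 = 516.7 N, measured positive up-slope.
Static friction can supply at most μ_s N = 438.7 N.
|516.7| exceeds 438.7 N, so the steel block slips down-slope; friction is kinetic, f = μ_k N = 0.41×797.7 = 327 N.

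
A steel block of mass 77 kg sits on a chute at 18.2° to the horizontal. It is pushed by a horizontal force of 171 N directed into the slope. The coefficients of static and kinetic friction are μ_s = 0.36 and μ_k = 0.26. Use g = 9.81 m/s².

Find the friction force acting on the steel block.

Normal direction: N = m g cos θ + P sin θ = 771 N.
Parallel to the incline: P cos θ − m g sin θ = 162.4 − 235.9 = -73.48 N; the friction needed to balance this is 73.48 N acting up the slope.
The limit of static friction is μ_s N = 277.6 N.
Since 73.48 N is within the 277.6 N limit, the steel block stays put and friction is exactly 73.5 N.

f ≈ 73.5 N (up the incline)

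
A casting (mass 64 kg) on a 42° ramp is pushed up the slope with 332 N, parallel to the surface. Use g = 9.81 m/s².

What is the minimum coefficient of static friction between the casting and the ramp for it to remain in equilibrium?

N = m g cos θ = 466.6 N.
Friction must make up the shortfall along the incline: f = m g sin θ − P = 420.1 − 332 = 88.11 N.
At the threshold f = μ_s N, so μ_s,min = 88.11/466.6 = 0.189.

μ_s,min ≈ 0.189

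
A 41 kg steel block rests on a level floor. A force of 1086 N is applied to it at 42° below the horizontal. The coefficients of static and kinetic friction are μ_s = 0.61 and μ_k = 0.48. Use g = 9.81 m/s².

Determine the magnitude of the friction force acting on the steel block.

Vertical equilibrium gives N = m g + P sin α = 1129 N.
For equilibrium, f = P cos α = 1086×cos 42° = 807.1 N.
The static-friction limit is μ_s N = 688.6 N.
807.1 > 688.6 N → the steel block slides; f = μ_k N = 0.48×1129 = 542 N.

f ≈ 542 N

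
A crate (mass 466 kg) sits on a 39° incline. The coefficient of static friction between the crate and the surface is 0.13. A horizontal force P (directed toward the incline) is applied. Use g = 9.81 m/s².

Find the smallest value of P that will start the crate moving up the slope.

P ≈ 4800 N

At impending motion up the slope, friction acts down-slope at its limit: f = μ_s N.
Perpendicular to the incline: N = m g cos θ + P sin θ.
Along the incline: P cos θ = m g sin θ + μ_s N = m g sin θ + μ_s (m g cos θ + P sin θ).
Solving, P (cos θ − μ_s sin θ) = m g (sin θ + μ_s cos θ), so P = 466×9.81×(sin 39° + 0.13 cos 39°)/(cos 39° − 0.13 sin 39°) = 4570×0.7303/0.6953 = 4800 N.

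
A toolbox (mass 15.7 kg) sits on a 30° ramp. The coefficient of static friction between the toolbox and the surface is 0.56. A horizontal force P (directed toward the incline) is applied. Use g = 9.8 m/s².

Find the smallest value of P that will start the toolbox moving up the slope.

P ≈ 259 N

At impending motion up the slope, friction acts down-slope at its limit: f = μ_s N.
Perpendicular to the incline: N = m g cos θ + P sin θ.
Along the incline: P cos θ = m g sin θ + μ_s N = m g sin θ + μ_s (m g cos θ + P sin θ).
Solving, P (cos θ − μ_s sin θ) = m g (sin θ + μ_s cos θ), so P = 15.7×9.8×(sin 30° + 0.56 cos 30°)/(cos 30° − 0.56 sin 30°) = 154×0.985/0.586 = 259 N.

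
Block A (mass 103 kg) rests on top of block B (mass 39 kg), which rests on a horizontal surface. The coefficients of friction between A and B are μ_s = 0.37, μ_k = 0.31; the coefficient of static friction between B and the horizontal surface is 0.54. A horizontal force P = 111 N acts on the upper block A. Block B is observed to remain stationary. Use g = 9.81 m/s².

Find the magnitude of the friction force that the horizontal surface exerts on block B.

Normal force at the A–B interface: N₁ = m_A g = 1010 N.
Maximum static friction on A from B: μ_s N₁ = 0.37×1010 = 373.9 N.
Since P = 111 N ≤ 373.9 N, A does not slip on B; friction on A equals P = 111 N.
B experiences an equal 111 N forward from A (third law). B is in equilibrium, so the floor supplies f₂ = 111 N of static friction (limit μ_s(m_A+m_B)g = 752.2 N, not exceeded).

f ≈ 111 N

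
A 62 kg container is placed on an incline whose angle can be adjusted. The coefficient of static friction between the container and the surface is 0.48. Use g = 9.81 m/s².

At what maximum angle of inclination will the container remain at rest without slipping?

At the slip threshold, m g sin θ = μ_s · m g cos θ, so tan θ = μ_s.
θ_max = arctan(0.48) = 25.6°.

θ_max ≈ 25.6°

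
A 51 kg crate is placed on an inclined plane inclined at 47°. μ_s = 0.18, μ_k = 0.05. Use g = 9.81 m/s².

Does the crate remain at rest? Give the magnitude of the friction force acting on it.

f ≈ 17.1 N

N = m g cos θ = 341 N.
Down-slope weight component: m g sin θ = 366 N.
μ_s N = 61.4 N.
366 > 61.4 N, so it slides; kinetic friction f = μ_k N = 0.05×341 = 17.1 N.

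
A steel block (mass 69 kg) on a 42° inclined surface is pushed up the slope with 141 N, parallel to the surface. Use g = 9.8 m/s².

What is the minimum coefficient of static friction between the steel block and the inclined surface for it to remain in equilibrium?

N = m g cos θ = 502.5 N.
Friction must make up the shortfall along the incline: f = m g sin θ − P = 452.5 − 141 = 311.5 N.
At the threshold f = μ_s N, so μ_s,min = 311.5/502.5 = 0.62.

μ_s,min ≈ 0.62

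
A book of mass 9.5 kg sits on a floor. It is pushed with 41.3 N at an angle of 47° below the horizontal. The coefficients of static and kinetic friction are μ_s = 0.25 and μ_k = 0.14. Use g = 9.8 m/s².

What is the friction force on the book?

Vertical equilibrium gives N = m g + P sin α = 123.3 N.
For equilibrium, f = P cos α = 41.3×cos 47° = 28.17 N.
μ_s N = 0.25 × 123.3 = 30.83 N.
28.17 ≤ 30.83 N → static; friction equals the required 28.2 N.

f ≈ 28.2 N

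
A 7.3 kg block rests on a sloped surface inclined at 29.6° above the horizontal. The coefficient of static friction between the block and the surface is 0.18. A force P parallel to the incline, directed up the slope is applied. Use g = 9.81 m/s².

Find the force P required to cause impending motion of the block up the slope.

P ≈ 46.6 N

At impending motion up the slope, friction acts down-slope at its limit: f = μ_s N.
P is parallel to the surface, so N = m g cos θ = 62.3 N.
Along the incline: P = m g sin θ + μ_s N = 35.4 + 0.18×62.3 = 46.6 N.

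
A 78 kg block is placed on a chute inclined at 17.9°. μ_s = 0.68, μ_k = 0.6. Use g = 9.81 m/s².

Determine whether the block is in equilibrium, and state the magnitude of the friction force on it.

f ≈ 235 N

N = m g cos θ = 728 N.
Down-slope weight component: m g sin θ = 235 N.
μ_s N = 495 N.
235 ≤ 495 N, so it stays put; friction = 235 N.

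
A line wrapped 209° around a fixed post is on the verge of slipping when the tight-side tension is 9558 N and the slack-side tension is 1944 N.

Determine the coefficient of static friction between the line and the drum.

T₂/T₁ = e^{μβ} → μ = ln(T₂/T₁)/β.
β = 209° = 3.648 rad.
μ = ln(9558/1944)/3.648 = ln(4.917)/3.648 = 0.437.

μ ≈ 0.437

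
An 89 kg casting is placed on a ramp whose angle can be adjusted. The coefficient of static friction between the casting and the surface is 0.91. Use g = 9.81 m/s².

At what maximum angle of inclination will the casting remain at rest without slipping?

θ_max ≈ 42.3°

At the slip threshold, m g sin θ = μ_s · m g cos θ, so tan θ = μ_s.
θ_max = arctan(0.91) = 42.3°.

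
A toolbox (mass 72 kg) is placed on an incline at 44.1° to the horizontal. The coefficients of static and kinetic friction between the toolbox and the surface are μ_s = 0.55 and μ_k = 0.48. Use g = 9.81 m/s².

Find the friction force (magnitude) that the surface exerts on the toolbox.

f ≈ 243 N (up the incline)

Perpendicular to the surface, N = m g cos θ = 72·9.81·cos 44.1° = 507.2 N.
For equilibrium along the incline, friction must balance the weight component: f = m g sin θ = 491.5 N up the slope.
Static friction can supply at most μ_s N = 279 N.
|491.5| exceeds 279 N, so the toolbox slips down-slope; friction is kinetic, f = μ_k N = 0.48×507.2 = 243 N.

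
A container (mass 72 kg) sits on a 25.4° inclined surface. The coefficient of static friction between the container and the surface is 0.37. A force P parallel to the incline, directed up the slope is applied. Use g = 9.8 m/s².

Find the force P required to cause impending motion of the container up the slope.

P ≈ 538 N

At impending motion up the slope, friction acts down-slope at its limit: f = μ_s N.
P is parallel to the surface, so N = m g cos θ = 637 N.
Along the incline: P = m g sin θ + μ_s N = 303 + 0.37×637 = 538 N.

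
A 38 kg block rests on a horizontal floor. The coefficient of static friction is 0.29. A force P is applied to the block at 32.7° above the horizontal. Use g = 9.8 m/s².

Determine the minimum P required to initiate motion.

N = m g − P sin α (the pull lifts the block).
At impending slip, P cos α = μ_s N = μ_s (m g − P sin α).
Solving: P (cos α + μ_s sin α) = μ_s m g → P = 0.29×372/(cos 32.7° + 0.29 sin 32.7°) = 108/0.9982 = 108 N.

P ≈ 108 N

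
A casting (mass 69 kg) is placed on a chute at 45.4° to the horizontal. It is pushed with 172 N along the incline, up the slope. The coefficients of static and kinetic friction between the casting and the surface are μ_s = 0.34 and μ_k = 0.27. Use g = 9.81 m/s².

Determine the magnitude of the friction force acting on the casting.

f ≈ 128 N (up the incline)

The normal reaction is N = m g cos θ = 475.3 N.
For equilibrium along the incline the friction force must supply f = m g sin θ − P = 482 − 172 = 310 N (positive meaning up-slope).
The static-friction ceiling is μ_s N = 0.34 × 475.3 = 161.6 N.
|310| exceeds 161.6 N, so the casting slips down-slope; friction is kinetic, f = μ_k N = 0.27×475.3 = 128 N.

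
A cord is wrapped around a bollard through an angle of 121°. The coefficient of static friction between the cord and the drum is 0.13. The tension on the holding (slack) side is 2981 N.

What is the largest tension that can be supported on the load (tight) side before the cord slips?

At impending slip the capstan equation gives T₂/T₁ = e^{μβ} with β in radians.
β = 121° × π/180 = 2.112 rad.
e^{μβ} = e^{0.13×2.112} = 1.316.
T₂ = T₁ · e^{μβ} = 2981 × 1.316 = 3920 N.

T_max ≈ 3920 N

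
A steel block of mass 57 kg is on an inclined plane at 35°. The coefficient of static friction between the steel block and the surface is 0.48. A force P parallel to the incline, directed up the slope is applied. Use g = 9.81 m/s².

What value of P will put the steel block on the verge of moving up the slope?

At impending motion up the slope, friction acts down-slope at its limit: f = μ_s N.
P is parallel to the surface, so N = m g cos θ = 458 N.
Along the incline: P = m g sin θ + μ_s N = 321 + 0.48×458 = 541 N.

P ≈ 541 N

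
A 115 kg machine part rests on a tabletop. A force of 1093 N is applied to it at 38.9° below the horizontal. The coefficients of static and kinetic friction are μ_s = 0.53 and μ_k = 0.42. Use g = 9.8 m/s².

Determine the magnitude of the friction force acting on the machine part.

Vertical equilibrium gives N = m g + P sin α = 1813 N.
The horizontal driving force is P cos α = 850.6 N, so equilibrium needs friction f = 850.6 N.
μ_s N = 0.53 × 1813 = 961.1 N.
850.6 ≤ 961.1 N → static; friction equals the required 851 N.

f ≈ 851 N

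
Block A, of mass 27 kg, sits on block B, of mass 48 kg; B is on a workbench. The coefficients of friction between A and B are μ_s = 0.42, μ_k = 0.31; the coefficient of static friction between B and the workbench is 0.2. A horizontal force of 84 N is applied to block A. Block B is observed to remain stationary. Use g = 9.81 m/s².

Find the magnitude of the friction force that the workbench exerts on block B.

f ≈ 84 N

The normal force B exerts on A is simply A's weight, N₁ = 264.9 N.
Maximum static friction on A from B: μ_s N₁ = 0.42×264.9 = 111.2 N.
P = 84 N is within that limit, so A and B move together (both at rest); the A–B friction is simply f₁ = P = 84 N.
By Newton's third law B feels 84 N forward from A. With B stationary, the floor's static friction on B balances it: f₂ = 84 N (well within μ_s(m_A+m_B)g = 147.2 N).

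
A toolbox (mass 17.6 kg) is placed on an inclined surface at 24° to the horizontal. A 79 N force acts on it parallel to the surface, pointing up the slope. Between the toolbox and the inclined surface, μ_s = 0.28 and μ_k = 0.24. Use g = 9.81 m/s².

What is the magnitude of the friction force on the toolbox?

f ≈ 8.77 N (down the incline)

The normal reaction is N = m g cos θ = 157.7 N.
For equilibrium along the incline the friction force must supply f = m g sin θ − P = 70.23 − 79 = -8.774 N (positive meaning up-slope).
Static friction can supply at most μ_s N = 44.16 N.
Since |-8.774| ≤ 44.16 N, the toolbox remains in static equilibrium and friction takes exactly the required value.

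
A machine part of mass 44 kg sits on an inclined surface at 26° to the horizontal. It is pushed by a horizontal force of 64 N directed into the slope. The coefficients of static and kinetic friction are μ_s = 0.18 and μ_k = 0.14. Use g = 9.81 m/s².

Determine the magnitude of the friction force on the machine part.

Resolve perpendicular to the incline: N = m g cos θ + P sin θ = 44×9.81×cos 26° + 64×sin 26° = 416 N.
Along the incline, the net driving force (taking up-slope positive) is P cos θ − m g sin θ = 57.52 − 189.2 = -131.7 N, so equilibrium requires friction f = 131.7 N (up-slope).
The limit of static friction is μ_s N = 74.88 N.
The required 131.7 N exceeds the static limit, so the machine part slides down-slope and f = μ_k N = 0.14×416 = 58.2 N.

f ≈ 58.2 N (up the incline)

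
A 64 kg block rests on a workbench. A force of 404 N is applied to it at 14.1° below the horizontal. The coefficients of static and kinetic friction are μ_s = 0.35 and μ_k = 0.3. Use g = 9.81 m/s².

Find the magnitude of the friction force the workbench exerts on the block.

Vertical equilibrium gives N = m g + P sin α = 726.3 N.
Horizontally, friction must balance P cos α = 391.8 N.
μ_s N = 0.35 × 726.3 = 254.2 N.
391.8 > 254.2 N → the block slides; f = μ_k N = 0.3×726.3 = 218 N.

f ≈ 218 N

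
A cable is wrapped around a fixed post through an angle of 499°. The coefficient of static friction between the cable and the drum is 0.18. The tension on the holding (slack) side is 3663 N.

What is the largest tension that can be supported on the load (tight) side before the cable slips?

T_max ≈ 17600 N

At impending slip the capstan equation gives T₂/T₁ = e^{μβ} with β in radians.
β = 499° × π/180 = 8.709 rad.
e^{μβ} = e^{0.18×8.709} = 4.795.
T₂ = T₁ · e^{μβ} = 3663 × 4.795 = 17600 N.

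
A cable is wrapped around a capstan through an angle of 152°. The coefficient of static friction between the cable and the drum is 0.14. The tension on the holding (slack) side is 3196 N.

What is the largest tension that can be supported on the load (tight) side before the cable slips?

At impending slip the capstan equation gives T₂/T₁ = e^{μβ} with β in radians.
β = 152° × π/180 = 2.653 rad.
e^{μβ} = e^{0.14×2.653} = 1.45.
T₂ = T₁ · e^{μβ} = 3196 × 1.45 = 4630 N.

T_max ≈ 4630 N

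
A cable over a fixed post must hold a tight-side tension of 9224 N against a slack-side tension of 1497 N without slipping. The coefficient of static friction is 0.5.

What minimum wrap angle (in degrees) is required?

T₂/T₁ = e^{μβ} → β = ln(T₂/T₁)/μ.
β = ln(9224/1497)/0.5 = 1.818/0.5 = 3.637 rad.
In degrees: β = 3.637 × 180/π = 208°.

β_min ≈ 208°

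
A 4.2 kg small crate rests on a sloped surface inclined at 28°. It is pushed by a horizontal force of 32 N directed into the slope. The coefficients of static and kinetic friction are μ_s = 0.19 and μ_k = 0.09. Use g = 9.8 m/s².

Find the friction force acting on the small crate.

f ≈ 8.93 N (down the incline)

The horizontal push has a component P sin θ into the surface, so N = m g cos θ + P sin θ = 36.34 + 15.02 = 51.37 N.
Along the incline, the net driving force (taking up-slope positive) is P cos θ − m g sin θ = 28.25 − 19.32 = 8.931 N, so equilibrium requires friction f = -8.931 N (down-slope).
The limit of static friction is μ_s N = 9.759 N.
Since 8.931 N is within the 9.759 N limit, the small crate stays put and friction is exactly 8.93 N.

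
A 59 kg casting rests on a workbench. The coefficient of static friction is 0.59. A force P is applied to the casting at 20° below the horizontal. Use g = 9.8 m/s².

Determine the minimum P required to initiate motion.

N = m g + P sin α (the push presses the casting into the workbench).
At impending slip, P cos α = μ_s N = μ_s (m g + P sin α).
Solving: P (cos α − μ_s sin α) = μ_s m g → P = 0.59×578/(cos 20° − 0.59 sin 20°) = 341/0.7379 = 462 N.

P ≈ 462 N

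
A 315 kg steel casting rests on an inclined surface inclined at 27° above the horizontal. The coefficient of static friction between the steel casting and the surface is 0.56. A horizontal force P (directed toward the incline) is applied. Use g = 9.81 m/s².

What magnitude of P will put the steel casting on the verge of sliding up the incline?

At impending motion up the slope, friction acts down-slope at its limit: f = μ_s N.
Perpendicular to the incline: N = m g cos θ + P sin θ.
Along the incline: P cos θ = m g sin θ + μ_s N = m g sin θ + μ_s (m g cos θ + P sin θ).
Solving, P (cos θ − μ_s sin θ) = m g (sin θ + μ_s cos θ), so P = 315×9.81×(sin 27° + 0.56 cos 27°)/(cos 27° − 0.56 sin 27°) = 3090×0.953/0.6368 = 4620 N.

P ≈ 4620 N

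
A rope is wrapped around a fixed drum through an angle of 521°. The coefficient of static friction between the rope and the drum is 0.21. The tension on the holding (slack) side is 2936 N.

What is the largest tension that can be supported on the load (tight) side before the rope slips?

T_max ≈ 19800 N

At impending slip the capstan equation gives T₂/T₁ = e^{μβ} with β in radians.
β = 521° × π/180 = 9.093 rad.
e^{μβ} = e^{0.21×9.093} = 6.75.
T₂ = T₁ · e^{μβ} = 2936 × 6.75 = 19800 N.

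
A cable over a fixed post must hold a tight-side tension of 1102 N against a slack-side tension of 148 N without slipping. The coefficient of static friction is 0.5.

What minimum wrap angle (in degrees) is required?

β_min ≈ 230°

T₂/T₁ = e^{μβ} → β = ln(T₂/T₁)/μ.
β = ln(1102/148)/0.5 = 2.008/0.5 = 4.015 rad.
In degrees: β = 4.015 × 180/π = 230°.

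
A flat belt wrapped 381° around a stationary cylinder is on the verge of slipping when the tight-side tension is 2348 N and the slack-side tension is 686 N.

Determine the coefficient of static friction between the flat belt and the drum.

μ ≈ 0.185

T₂/T₁ = e^{μβ} → μ = ln(T₂/T₁)/β.
β = 381° = 6.65 rad.
μ = ln(2348/686)/6.65 = ln(3.423)/6.65 = 0.185.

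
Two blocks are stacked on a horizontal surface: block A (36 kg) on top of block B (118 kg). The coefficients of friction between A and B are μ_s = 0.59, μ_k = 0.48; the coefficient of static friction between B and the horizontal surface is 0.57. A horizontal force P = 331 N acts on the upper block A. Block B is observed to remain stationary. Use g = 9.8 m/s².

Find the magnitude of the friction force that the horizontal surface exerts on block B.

Between the blocks, N₁ = m_A g = 352.8 N.
Maximum static friction on A from B: μ_s N₁ = 0.59×352.8 = 208.2 N.
P = 331 N exceeds that limit, so A slips over B and the interface friction becomes kinetic: f₁ = μ_k N₁ = 0.48×352.8 = 169 N.
B experiences an equal 169 N forward from A (third law). B is in equilibrium, so the floor supplies f₂ = 169 N of static friction (limit μ_s(m_A+m_B)g = 860.2 N, not exceeded).

f ≈ 169 N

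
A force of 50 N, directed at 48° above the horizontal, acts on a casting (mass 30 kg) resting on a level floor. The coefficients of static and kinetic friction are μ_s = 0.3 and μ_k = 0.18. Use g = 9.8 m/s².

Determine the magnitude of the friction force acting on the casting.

N = m g − P sin α = 294 − 50×sin 48° = 256.8 N.
The horizontal driving force is P cos α = 33.46 N, so equilibrium needs friction f = 33.46 N.
The static-friction limit is μ_s N = 77.05 N.
Since 33.46 N does not exceed the limit, the casting stays at rest and f = 33.5 N.

f ≈ 33.5 N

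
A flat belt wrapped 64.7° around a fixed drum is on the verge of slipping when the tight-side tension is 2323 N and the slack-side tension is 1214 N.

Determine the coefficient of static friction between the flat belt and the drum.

T₂/T₁ = e^{μβ} → μ = ln(T₂/T₁)/β.
β = 64.7° = 1.129 rad.
μ = ln(2323/1214)/1.129 = ln(1.914)/1.129 = 0.575.

μ ≈ 0.575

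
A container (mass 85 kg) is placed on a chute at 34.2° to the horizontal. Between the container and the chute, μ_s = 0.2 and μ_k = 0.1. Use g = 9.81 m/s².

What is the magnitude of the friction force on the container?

Normal force: N = m g cos θ = 85 × 9.81 × cos 34.2° = 689.7 N.
Along the slope the weight component is m g sin θ = 468.7 N; friction must supply exactly this, acting up-slope.
Maximum static friction available: μ_s N = 0.2 × 689.7 = 137.9 N.
Since |468.7| > 137.9 N, static friction cannot hold it; the container slides down the incline and kinetic friction applies: f = μ_k N = 0.1 × 689.7 = 69 N.

f ≈ 69 N (up the incline)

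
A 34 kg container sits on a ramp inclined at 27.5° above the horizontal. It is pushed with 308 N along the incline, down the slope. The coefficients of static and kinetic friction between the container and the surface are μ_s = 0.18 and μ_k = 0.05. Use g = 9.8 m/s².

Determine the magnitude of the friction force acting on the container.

Normal force: N = m g cos θ = 34 × 9.8 × cos 27.5° = 295.6 N.
For equilibrium along the incline the friction force must supply f = m g sin θ + P = 153.9 + 308 = 461.9 N (positive meaning up-slope).
Maximum static friction available: μ_s N = 0.18 × 295.6 = 53.2 N.
|461.9| exceeds 53.2 N, so the container slips down-slope; friction is kinetic, f = μ_k N = 0.05×295.6 = 14.8 N.

f ≈ 14.8 N (up the incline)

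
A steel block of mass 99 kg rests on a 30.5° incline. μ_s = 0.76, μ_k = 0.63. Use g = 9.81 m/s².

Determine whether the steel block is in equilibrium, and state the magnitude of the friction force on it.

f ≈ 493 N

N = m g cos θ = 837 N.
Down-slope weight component: m g sin θ = 493 N.
μ_s N = 636 N.
493 ≤ 636 N, so it stays put; friction = 493 N.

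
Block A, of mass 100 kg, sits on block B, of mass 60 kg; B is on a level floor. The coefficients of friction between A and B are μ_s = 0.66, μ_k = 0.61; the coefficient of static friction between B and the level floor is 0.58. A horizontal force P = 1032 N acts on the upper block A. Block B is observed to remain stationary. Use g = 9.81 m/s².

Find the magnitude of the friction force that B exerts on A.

f ≈ 598 N

Normal force at the A–B interface: N₁ = m_A g = 981 N.
So the A–B interface can sustain at most μ_s N₁ = 647.5 N of static friction.
Since P = 1032 N > 647.5 N, A slides on B; the A–B friction is kinetic: f₁ = μ_k N₁ = 0.61×981 = 598 N.
B experiences an equal 598 N forward from A (third law). B is in equilibrium, so the floor supplies f₂ = 598 N of static friction (limit μ_s(m_A+m_B)g = 910.4 N, not exceeded).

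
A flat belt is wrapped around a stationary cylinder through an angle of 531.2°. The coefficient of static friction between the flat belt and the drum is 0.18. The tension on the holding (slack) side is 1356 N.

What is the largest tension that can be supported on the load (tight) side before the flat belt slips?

At impending slip the capstan equation gives T₂/T₁ = e^{μβ} with β in radians.
β = 531.2° × π/180 = 9.271 rad.
e^{μβ} = e^{0.18×9.271} = 5.306.
T₂ = T₁ · e^{μβ} = 1356 × 5.306 = 7190 N.

T_max ≈ 7190 N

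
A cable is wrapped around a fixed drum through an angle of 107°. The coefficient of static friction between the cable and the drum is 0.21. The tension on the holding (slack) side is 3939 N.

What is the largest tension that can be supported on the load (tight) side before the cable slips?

At impending slip the capstan equation gives T₂/T₁ = e^{μβ} with β in radians.
β = 107° × π/180 = 1.868 rad.
e^{μβ} = e^{0.21×1.868} = 1.48.
T₂ = T₁ · e^{μβ} = 3939 × 1.48 = 5830 N.

T_max ≈ 5830 N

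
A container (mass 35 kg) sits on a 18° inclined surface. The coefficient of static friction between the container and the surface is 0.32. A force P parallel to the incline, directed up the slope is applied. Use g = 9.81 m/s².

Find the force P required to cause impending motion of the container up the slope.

P ≈ 211 N

At impending motion up the slope, friction acts down-slope at its limit: f = μ_s N.
P is parallel to the surface, so N = m g cos θ = 327 N.
Along the incline: P = m g sin θ + μ_s N = 106 + 0.32×327 = 211 N.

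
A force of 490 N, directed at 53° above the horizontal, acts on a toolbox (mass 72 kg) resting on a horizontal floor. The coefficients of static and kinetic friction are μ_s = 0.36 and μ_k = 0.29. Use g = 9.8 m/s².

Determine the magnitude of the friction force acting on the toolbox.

Vertical equilibrium gives N = m g − P sin α = 314.3 N.
Horizontally, friction must balance P cos α = 294.9 N.
The static-friction limit is μ_s N = 113.1 N.
294.9 > 113.1 N → the toolbox slides; f = μ_k N = 0.29×314.3 = 91.1 N.

f ≈ 91.1 N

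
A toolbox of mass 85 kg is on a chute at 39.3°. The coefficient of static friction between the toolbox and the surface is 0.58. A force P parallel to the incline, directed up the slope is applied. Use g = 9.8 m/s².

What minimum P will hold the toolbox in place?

P_min ≈ 154 N

The toolbox tends to slide down (tan θ > μ_s), so at the point of impending slip friction acts up-slope at its limit: f = μ_s N.
P is parallel to the surface, so N = m g cos θ = 645 N.
Along the incline: P + μ_s N = m g sin θ, so P = 528 − 0.58×645 = 154 N.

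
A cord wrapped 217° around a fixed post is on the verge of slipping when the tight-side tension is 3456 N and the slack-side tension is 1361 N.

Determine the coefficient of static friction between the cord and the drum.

T₂/T₁ = e^{μβ} → μ = ln(T₂/T₁)/β.
β = 217° = 3.787 rad.
μ = ln(3456/1361)/3.787 = ln(2.539)/3.787 = 0.246.

μ ≈ 0.246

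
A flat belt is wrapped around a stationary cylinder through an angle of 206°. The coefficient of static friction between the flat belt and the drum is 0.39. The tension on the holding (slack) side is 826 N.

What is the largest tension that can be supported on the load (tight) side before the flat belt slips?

At impending slip the capstan equation gives T₂/T₁ = e^{μβ} with β in radians.
β = 206° × π/180 = 3.595 rad.
e^{μβ} = e^{0.39×3.595} = 4.064.
T₂ = T₁ · e^{μβ} = 826 × 4.064 = 3360 N.

T_max ≈ 3360 N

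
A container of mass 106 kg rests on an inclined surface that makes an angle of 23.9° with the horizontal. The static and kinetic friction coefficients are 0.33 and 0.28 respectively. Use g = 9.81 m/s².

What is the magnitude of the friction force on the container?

Normal force: N = m g cos θ = 106 × 9.81 × cos 23.9° = 950.7 N.
Along the slope the weight component is m g sin θ = 421.3 N; friction must supply exactly this, acting up-slope.
The static-friction ceiling is μ_s N = 0.33 × 950.7 = 313.7 N.
|421.3| exceeds 313.7 N, so the container slips down-slope; friction is kinetic, f = μ_k N = 0.28×950.7 = 266 N.

f ≈ 266 N (up the incline)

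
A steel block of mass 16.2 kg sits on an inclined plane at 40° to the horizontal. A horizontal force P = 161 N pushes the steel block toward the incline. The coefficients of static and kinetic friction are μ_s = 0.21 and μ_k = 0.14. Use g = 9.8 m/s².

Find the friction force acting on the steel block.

Normal direction: N = m g cos θ + P sin θ = 225.1 N.
Along the incline, the net driving force (taking up-slope positive) is P cos θ − m g sin θ = 123.3 − 102 = 21.28 N, so equilibrium requires friction f = -21.28 N (down-slope).
Maximum static friction: μ_s N = 0.21 × 225.1 = 47.27 N.
|f_req| = 21.28 ≤ 47.27 N → the steel block is in equilibrium; friction equals the required value.

f ≈ 21.3 N (down the incline)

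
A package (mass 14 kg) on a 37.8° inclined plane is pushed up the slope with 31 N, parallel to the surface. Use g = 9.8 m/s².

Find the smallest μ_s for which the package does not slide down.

N = m g cos θ = 108.4 N.
Friction must make up the shortfall along the incline: f = m g sin θ − P = 84.09 − 31 = 53.09 N.
At the threshold f = μ_s N, so μ_s,min = 53.09/108.4 = 0.49.

μ_s,min ≈ 0.49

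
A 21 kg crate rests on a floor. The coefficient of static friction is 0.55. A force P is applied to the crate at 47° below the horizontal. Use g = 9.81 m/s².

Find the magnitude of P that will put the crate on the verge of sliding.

P ≈ 405 N

N = m g + P sin α (the push presses the crate into the floor).
At impending slip, P cos α = μ_s N = μ_s (m g + P sin α).
Solving: P (cos α − μ_s sin α) = μ_s m g → P = 0.55×206/(cos 47° − 0.55 sin 47°) = 113/0.2798 = 405 N.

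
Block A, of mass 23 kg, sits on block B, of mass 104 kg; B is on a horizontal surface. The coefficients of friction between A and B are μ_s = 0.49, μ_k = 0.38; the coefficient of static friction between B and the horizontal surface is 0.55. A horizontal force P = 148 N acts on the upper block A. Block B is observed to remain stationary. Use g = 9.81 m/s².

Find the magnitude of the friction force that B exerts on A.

Between the blocks, N₁ = m_A g = 225.6 N.
So the A–B interface can sustain at most μ_s N₁ = 110.6 N of static friction.
P = 148 N exceeds that limit, so A slips over B and the interface friction becomes kinetic: f₁ = μ_k N₁ = 0.38×225.6 = 85.7 N.
By Newton's third law B feels 85.7 N forward from A. With B stationary, the floor's static friction on B balances it: f₂ = 85.7 N (well within μ_s(m_A+m_B)g = 685.2 N).

f ≈ 85.7 N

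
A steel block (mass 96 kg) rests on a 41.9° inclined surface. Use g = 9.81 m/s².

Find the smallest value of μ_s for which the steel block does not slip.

μ_s,min ≈ 0.897

At the slip threshold m g sin θ = μ_s m g cos θ, so μ_s,min = tan θ.
μ_s,min = tan 41.9° = 0.897.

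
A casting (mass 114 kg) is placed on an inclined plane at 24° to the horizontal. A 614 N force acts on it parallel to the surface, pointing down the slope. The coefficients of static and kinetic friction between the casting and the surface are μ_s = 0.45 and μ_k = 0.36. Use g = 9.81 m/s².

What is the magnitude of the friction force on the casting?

f ≈ 368 N (up the incline)

Perpendicular to the surface, N = m g cos θ = 114·9.81·cos 24° = 1022 N.
The friction needed for equilibrium is m g sin θ + P = 454.9 + 614 = 1069 N, measured positive up-slope.
Static friction can supply at most μ_s N = 459.7 N.
|1069| exceeds 459.7 N, so the casting slips down-slope; friction is kinetic, f = μ_k N = 0.36×1022 = 368 N.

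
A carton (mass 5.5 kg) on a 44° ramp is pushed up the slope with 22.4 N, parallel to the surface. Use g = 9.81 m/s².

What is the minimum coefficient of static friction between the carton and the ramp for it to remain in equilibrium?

μ_s,min ≈ 0.389

N = m g cos θ = 38.81 N.
Friction must make up the shortfall along the incline: f = m g sin θ − P = 37.48 − 22.4 = 15.08 N.
At the threshold f = μ_s N, so μ_s,min = 15.08/38.81 = 0.389.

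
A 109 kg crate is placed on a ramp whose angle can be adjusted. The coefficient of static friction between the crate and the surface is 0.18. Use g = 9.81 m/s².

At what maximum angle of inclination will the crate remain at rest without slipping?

At the slip threshold, m g sin θ = μ_s · m g cos θ, so tan θ = μ_s.
θ_max = arctan(0.18) = 10.2°.

θ_max ≈ 10.2°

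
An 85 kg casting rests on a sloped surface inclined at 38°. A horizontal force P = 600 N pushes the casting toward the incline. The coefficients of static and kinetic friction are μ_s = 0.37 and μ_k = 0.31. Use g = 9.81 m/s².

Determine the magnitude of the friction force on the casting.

f ≈ 40.6 N (up the incline)

The horizontal push has a component P sin θ into the surface, so N = m g cos θ + P sin θ = 657.1 + 369.4 = 1026 N.
Parallel to the incline: P cos θ − m g sin θ = 472.8 − 513.4 = -40.56 N; the friction needed to balance this is 40.56 N acting up the slope.
The limit of static friction is μ_s N = 379.8 N.
|f_req| = 40.56 ≤ 379.8 N → the casting is in equilibrium; friction equals the required value.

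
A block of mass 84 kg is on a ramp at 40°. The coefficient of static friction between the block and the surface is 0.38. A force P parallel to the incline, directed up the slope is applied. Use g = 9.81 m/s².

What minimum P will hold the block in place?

The block tends to slide down (tan θ > μ_s), so at the point of impending slip friction acts up-slope at its limit: f = μ_s N.
P is parallel to the surface, so N = m g cos θ = 631 N.
Along the incline: P + μ_s N = m g sin θ, so P = 530 − 0.38×631 = 290 N.

P_min ≈ 290 N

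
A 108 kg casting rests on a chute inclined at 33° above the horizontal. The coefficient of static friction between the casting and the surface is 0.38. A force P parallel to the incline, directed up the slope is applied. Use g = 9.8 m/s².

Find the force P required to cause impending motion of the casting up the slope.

P ≈ 914 N

At impending motion up the slope, friction acts down-slope at its limit: f = μ_s N.
P is parallel to the surface, so N = m g cos θ = 888 N.
Along the incline: P = m g sin θ + μ_s N = 576 + 0.38×888 = 914 N.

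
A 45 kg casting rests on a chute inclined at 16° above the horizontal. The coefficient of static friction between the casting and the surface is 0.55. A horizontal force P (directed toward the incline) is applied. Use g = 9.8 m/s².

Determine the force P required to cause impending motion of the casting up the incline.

At impending motion up the slope, friction acts down-slope at its limit: f = μ_s N.
Perpendicular to the incline: N = m g cos θ + P sin θ.
Along the incline: P cos θ = m g sin θ + μ_s N = m g sin θ + μ_s (m g cos θ + P sin θ).
Solving, P (cos θ − μ_s sin θ) = m g (sin θ + μ_s cos θ), so P = 45×9.8×(sin 16° + 0.55 cos 16°)/(cos 16° − 0.55 sin 16°) = 441×0.8043/0.8097 = 438 N.

P ≈ 438 N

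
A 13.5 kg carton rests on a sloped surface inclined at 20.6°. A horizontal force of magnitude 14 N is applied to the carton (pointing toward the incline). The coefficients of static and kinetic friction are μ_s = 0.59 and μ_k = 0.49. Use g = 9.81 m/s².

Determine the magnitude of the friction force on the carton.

f ≈ 33.5 N (up the incline)

Normal direction: N = m g cos θ + P sin θ = 128.9 N.
Along the incline, the net driving force (taking up-slope positive) is P cos θ − m g sin θ = 13.1 − 46.6 = -33.49 N, so equilibrium requires friction f = 33.49 N (up-slope).
The limit of static friction is μ_s N = 76.05 N.
|f_req| = 33.49 ≤ 76.05 N → the carton is in equilibrium; friction equals the required value.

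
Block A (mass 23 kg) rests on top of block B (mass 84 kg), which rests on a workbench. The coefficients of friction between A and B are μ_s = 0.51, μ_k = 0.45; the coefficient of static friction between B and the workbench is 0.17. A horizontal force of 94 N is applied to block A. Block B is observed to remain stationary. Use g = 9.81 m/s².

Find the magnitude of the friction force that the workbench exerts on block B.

Between the blocks, N₁ = m_A g = 225.6 N.
So the A–B interface can sustain at most μ_s N₁ = 115.1 N of static friction.
Since P = 94 N ≤ 115.1 N, A does not slip on B; friction on A equals P = 94 N.
By Newton's third law B feels 94 N forward from A. With B stationary, the floor's static friction on B balances it: f₂ = 94 N (well within μ_s(m_A+m_B)g = 178.4 N).

f ≈ 94 N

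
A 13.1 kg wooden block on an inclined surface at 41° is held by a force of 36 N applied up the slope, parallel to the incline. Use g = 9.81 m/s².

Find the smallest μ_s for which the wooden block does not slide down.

N = m g cos θ = 96.99 N.
Friction must make up the shortfall along the incline: f = m g sin θ − P = 84.31 − 36 = 48.31 N.
At the threshold f = μ_s N, so μ_s,min = 48.31/96.99 = 0.498.

μ_s,min ≈ 0.498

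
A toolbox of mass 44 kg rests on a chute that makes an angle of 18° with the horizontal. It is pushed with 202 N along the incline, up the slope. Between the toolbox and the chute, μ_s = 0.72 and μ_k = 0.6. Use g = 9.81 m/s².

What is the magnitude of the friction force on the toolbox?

f ≈ 68.6 N (down the incline)

Perpendicular to the surface, N = m g cos θ = 44·9.81·cos 18° = 410.5 N.
The friction needed for equilibrium is m g sin θ − P = 133.4 − 202 = -68.62 N, measured positive up-slope.
The static-friction ceiling is μ_s N = 0.72 × 410.5 = 295.6 N.
Since |-68.62| ≤ 295.6 N, the toolbox remains in static equilibrium and friction takes exactly the required value.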